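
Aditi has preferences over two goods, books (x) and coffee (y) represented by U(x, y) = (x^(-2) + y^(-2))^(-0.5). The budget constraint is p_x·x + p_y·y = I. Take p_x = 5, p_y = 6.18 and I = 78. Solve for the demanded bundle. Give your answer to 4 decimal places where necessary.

MRS = MU_x/MU_y = (y/x)^(3). Set equal to p_x/p_y.
Hence y/x = (p_x/p_y)^(1/(3)), i.e. raised to the 1/3 power.
With the ratio pinned down, the budget gives x* = I/(p_x + p_y·(y/x)) and y* = (y/x)·x*.
Numerically y/x = 0.93181, so x* = 78/(5 + 6.18·0.93181) = 7.25 and y* = 0.93181·7.25 = 6.7556.

x* = 7.25, y* = 6.7556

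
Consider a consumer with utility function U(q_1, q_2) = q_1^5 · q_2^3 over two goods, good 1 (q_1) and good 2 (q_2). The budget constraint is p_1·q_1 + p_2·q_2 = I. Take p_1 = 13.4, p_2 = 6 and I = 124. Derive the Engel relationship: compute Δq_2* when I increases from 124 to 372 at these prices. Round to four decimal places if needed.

At p_1=13.4, p_2=6, I=124: q_2* = 0.375·124/6 = 7.75.
At I' = 372: q_2* = 23.25. Change: 23.25 − 7.75 = 15.5.

Δq_2* = 15.5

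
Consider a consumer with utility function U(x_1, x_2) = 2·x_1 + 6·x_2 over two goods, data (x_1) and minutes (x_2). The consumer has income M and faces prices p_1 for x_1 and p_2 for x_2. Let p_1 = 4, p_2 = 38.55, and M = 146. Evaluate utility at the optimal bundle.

V = 73

Linear utility — the consumer picks whichever good has higher MU/price: 2/4 = 0.5 vs 6/38.55 = 0.1556.
x_1 gives more utility per dollar, so spend all income on x_1: x_1* = M/p_1, x_2* = 0.
Numerically: x_1* = 36.5, x_2* = 0.
Utility at the optimum: U(36.5, 0) = 73.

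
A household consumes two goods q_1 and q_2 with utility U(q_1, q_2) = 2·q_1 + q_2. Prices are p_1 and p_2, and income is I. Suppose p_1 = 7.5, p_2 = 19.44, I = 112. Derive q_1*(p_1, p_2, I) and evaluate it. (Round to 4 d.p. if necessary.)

q_1* = 14.9333

Linear utility — the consumer picks whichever good has higher MU/price: 2/7.5 = 0.2667 vs 1/19.44 = 0.0514.
q_1 gives more utility per dollar, so spend all income on q_1: q_1* = I/p_1, q_2* = 0.
Numerically: q_1* = 14.9333, q_2* = 0.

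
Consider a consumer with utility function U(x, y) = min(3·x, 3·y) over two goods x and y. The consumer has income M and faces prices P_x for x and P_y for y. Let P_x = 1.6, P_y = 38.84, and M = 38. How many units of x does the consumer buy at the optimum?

Leontief preferences: the optimum is at the kink where x/3 = y/3, i.e. y = x.
Budget: P_x·x + P_y·x = M, so (3·P_x + 3·P_y)·x = 3·M.
Demand: x*(P_x,P_y,M) = 3·M/(3·P_x + 3·P_y), y* = 3·M/(3·P_x + 3·P_y).
Here 3·1.6 + 3·38.84 = 121.32, giving x* = 0.9397.

x* = 0.9397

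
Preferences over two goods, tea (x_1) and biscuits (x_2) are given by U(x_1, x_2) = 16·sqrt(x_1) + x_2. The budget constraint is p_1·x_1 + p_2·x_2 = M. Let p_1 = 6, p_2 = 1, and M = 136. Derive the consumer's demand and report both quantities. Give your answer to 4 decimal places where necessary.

Thus x_1* = (8·p_2/p_1)² — independent of M — with the rest of income spent on x_2.
Plugging in: x_1* = (8·1/6)² = 1.7778, x_2* = 125.3333.

x_1* = 1.7778, x_2* = 125.3333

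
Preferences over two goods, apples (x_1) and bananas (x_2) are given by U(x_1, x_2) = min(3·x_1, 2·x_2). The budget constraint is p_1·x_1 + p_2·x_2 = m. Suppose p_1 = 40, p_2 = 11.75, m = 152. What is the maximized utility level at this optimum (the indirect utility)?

V = 7.9132

With perfect complements, no substitution: consume in ratio x_1:x_2 = 2:3.
Budget: p_1·x_1 + p_2·(3/2)·x_1 = m, so (2·p_1 + 3·p_2)·x_1 = 2·m.
Demand: x_1*(p_1,p_2,m) = 2·m/(2·p_1 + 3·p_2), x_2* = 3·m/(2·p_1 + 3·p_2).
Here 2·40 + 3·11.75 = 115.25, giving x_1* = 2.6377 and x_2* = 3.9566.
Utility at the optimum: U(2.6377, 3.9566) = 7.9132.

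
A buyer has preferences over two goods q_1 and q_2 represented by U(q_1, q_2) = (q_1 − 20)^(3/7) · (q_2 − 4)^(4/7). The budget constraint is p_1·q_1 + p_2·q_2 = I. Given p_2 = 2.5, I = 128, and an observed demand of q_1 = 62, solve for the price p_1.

p_1 = 1

MRS = (3/4)·(q_2−4)/(q_1−20). Tangency with p_1/p_2 gives q_2−4 = (4/3)·(p_1/p_2)·(q_1−20).
Substituting into the budget: q_1* = 20 + 3/7·(I − 20·p_1 − 4·p_2)/p_1, and q_2* = 4 + 4/7·(…)/p_2.
Set q_1* = 62 in the demand function and solve for p_1: p_1 = 1.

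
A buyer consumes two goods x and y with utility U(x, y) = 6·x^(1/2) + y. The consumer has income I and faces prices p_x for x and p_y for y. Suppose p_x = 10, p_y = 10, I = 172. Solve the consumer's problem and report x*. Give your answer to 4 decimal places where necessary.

MU_x = 3/√x, MU_y = 1. Tangency: 3/√x = p_x/p_y.
Solve: √x = 3·p_y/p_x, so x*(p_x,p_y) = (3·p_y/p_x)², and y* = (I − p_x·x*)/p_y.
Plugging in: x* = (3·10/10)² = 9.

x* = 9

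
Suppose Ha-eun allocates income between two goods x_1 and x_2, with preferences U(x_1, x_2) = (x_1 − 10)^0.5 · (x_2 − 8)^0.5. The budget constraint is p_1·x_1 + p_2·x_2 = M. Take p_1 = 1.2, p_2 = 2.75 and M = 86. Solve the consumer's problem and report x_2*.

x_2* = 17.4545

This is Cobb-Douglas in (x_1−10, x_2−8): tangency gives 0.5·p_2·(x_2−8) = 0.5·p_1·(x_1−10).
Substituting into the budget: x_1* = 10 + 0.5·(M − 10·p_1 − 8·p_2)/p_1, and x_2* = 8 + 0.5·(…)/p_2.
Discretionary income = 86 − 10·1.2 − 8·2.75 = 52; x_2* = 8 + 0.5·52/2.75 = 17.4545.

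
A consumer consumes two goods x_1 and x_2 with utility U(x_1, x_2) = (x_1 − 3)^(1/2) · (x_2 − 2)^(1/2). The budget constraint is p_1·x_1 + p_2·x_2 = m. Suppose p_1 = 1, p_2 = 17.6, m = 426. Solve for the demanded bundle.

Discretionary income = 426 − 3·1 − 2·17.6 = 387.8; x_1* = 3 + 0.5·387.8/1 = 196.9; x_2* = 2 + 0.5·387.8/17.6 = 13.017.

x_1* = 196.9, x_2* = 13.017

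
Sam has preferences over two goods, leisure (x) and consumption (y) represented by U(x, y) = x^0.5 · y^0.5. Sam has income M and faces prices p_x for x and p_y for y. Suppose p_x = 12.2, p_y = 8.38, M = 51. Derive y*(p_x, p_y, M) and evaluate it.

The MRS is y/x. Set MRS = p_x/p_y.
Rearranging, p_y·y = p_x·x. Substituting into the budget gives p_x·x·(1 + 1) = M.
Demand: x*(p_x,p_y,M) = 0.5·M/p_x and y* = 0.5·M/p_y.
At p_x=12.2, p_y=8.38, M=51: y* = 0.5·51/8.38 = 3.043.

y* = 3.043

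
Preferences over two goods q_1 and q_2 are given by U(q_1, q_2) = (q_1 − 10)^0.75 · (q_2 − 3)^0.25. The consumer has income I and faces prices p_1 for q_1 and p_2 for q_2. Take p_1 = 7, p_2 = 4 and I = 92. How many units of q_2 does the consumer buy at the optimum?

q_2* = 3.625

After buying the subsistence bundle (10, 3), a share 0.75 of the remaining income goes to q_1: q_1* = 10 + 0.75·(I − 10p_1 − 3p_2)/p_1.
Discretionary income = 92 − 10·7 − 3·4 = 10; q_2* = 3 + 0.25·10/4 = 3.625.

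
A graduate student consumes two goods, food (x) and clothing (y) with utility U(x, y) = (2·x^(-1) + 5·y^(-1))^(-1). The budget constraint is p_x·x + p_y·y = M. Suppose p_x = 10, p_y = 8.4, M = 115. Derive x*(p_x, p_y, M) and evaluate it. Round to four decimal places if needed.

From the CES first-order condition, (2/5)·(y/x)^(2) = p_x/p_y.
Hence y/x = ((5/2)·p_x/p_y)^(1/(2)), i.e. raised to the 0.5 power.
Substitute y = (y/x)·x into the budget: x* = M/(p_x + p_y·(y/x)).
Numerically y/x = 1.725164, so x* = 115/(10 + 8.4·1.725164) = 4.6955.

x* = 4.6955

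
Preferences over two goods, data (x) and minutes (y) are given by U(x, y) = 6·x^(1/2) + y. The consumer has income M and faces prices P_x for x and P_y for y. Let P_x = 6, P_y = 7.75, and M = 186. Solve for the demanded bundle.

x* = 15.0156, y* = 12.375

Set MRS = P_x/P_y: 3·x^(−1/2) = P_x/P_y.
Thus x* = (3·P_y/P_x)² — independent of M — with the rest of income spent on y.
Plugging in: x* = (3·7.75/6)² = 15.0156, y* = 12.375.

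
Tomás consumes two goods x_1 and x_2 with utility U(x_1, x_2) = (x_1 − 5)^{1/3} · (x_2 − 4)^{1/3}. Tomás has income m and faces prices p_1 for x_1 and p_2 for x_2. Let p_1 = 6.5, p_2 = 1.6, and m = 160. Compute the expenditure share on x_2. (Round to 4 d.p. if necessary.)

Substituting into the budget: x_1* = 5 + 0.5·(m − 5·p_1 − 4·p_2)/p_1, and x_2* = 4 + 0.5·(…)/p_2.
Discretionary income = 160 − 5·6.5 − 4·1.6 = 121.1; x_1* = 5 + 0.5·121.1/6.5 = 14.3154; x_2* = 4 + 0.5·121.1/1.6 = 41.8438.
Expenditure on x_2: 1.6·41.8438 = 66.95; share = 0.4184.

share on x_2 = 0.4184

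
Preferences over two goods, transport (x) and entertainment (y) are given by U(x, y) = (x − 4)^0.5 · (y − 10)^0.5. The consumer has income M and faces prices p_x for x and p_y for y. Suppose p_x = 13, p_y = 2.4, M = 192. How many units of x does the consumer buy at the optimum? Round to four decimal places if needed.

After buying the subsistence bundle (4, 10), a share 0.5 of the remaining income goes to x: x* = 4 + 0.5·(M − 4p_x − 10p_y)/p_x.
Discretionary income = 192 − 4·13 − 10·2.4 = 116; x* = 4 + 0.5·116/13 = 8.4615.

x* = 8.4615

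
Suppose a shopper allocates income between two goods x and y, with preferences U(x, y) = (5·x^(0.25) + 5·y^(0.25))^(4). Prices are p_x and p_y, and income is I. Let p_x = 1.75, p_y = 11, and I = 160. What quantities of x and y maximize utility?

x* = 59.2978, y* = 5.1117

From the CES first-order condition, (y/x)^(0.75) = p_x/p_y.
Solve for the ratio: y/x = [p_x/p_y]^(4/3).
With the ratio pinned down, the budget gives x* = I/(p_x + p_y·(y/x)) and y* = (y/x)·x*.
Numerically y/x = 0.086204, so x* = 160/(1.75 + 11·0.086204) = 59.2978 and y* = 0.086204·59.2978 = 5.1117.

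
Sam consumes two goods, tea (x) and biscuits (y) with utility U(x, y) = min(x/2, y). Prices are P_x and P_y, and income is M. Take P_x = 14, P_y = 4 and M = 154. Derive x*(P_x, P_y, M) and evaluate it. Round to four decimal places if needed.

Leontief preferences: the optimum is at the kink where x/2 = y/1, i.e. y = (1/2)·x.
Budget: P_x·x + P_y·(1/2)·x = M, so (2·P_x + P_y)·x = 2·M.
Demand: x*(P_x,P_y,M) = 2·M/(2·P_x + P_y), y* = M/(2·P_x + P_y).
Here 2·14 + 4 = 32, giving x* = 9.625.

x* = 9.625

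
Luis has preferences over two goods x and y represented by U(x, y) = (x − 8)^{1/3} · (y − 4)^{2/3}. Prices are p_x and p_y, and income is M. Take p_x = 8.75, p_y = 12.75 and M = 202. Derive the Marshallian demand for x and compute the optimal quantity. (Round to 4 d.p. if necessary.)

x* = 11.0857

Let x' = x−8, y' = y−4. MRS = (1/2)·y'/x' = p_x/p_y.
After buying the subsistence bundle (8, 4), a share 1/3 of the remaining income goes to x: x* = 8 + 1/3·(M − 8p_x − 4p_y)/p_x.
Discretionary income = 202 − 8·8.75 − 4·12.75 = 81; x* = 8 + 1/3·81/8.75 = 11.0857.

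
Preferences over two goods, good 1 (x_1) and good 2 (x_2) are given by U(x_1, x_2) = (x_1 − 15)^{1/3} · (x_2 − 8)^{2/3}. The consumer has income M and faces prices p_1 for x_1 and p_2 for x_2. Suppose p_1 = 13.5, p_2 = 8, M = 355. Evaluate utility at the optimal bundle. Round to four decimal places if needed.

This is Cobb-Douglas in (x_1−15, x_2−8): tangency gives 1/3·p_2·(x_2−8) = 2/3·p_1·(x_1−15).
After buying the subsistence bundle (15, 8), a share 1/3 of the remaining income goes to x_1: x_1* = 15 + 1/3·(M − 15p_1 − 8p_2)/p_1.
Discretionary income = 355 − 15·13.5 − 8·8 = 88.5; x_1* = 15 + 1/3·88.5/13.5 = 17.1852; x_2* = 8 + 2/3·88.5/8 = 15.375.
Utility at the optimum: U(17.1852, 15.375) = 4.9167.

V = 4.9167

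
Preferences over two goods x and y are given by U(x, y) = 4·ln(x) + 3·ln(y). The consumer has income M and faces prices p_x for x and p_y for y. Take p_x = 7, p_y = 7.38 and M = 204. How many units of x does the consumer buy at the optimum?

Tangency: MRS = (4/3)·y/x = p_x/p_y.
Rearranging, p_y·y = (3/4)·p_x·x. Substituting into the budget gives p_x·x·(1 + (3/4)) = M.
Demand: x*(p_x,p_y,M) = 4/7·M/p_x and y* = 3/7·M/p_y.
At p_x=7, p_y=7.38, M=204: x* = 4/7·204/7 = 16.6531.

x* = 16.6531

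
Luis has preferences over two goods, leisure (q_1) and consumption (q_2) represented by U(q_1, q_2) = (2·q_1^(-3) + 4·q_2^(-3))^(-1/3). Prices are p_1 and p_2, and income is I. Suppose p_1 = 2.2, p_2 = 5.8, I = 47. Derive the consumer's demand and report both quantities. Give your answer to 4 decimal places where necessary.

q_1* = 6.1737, q_2* = 5.7617

From the CES first-order condition, (1/2)·(q_2/q_1)^(4) = p_1/p_2.
Solve for the ratio: q_2/q_1 = [2·p_1/p_2]^(0.25).
With the ratio pinned down, the budget gives q_1* = I/(p_1 + p_2·(q_2/q_1)) and q_2* = (q_2/q_1)·q_1*.
Numerically q_2/q_1 = 0.933268, so q_1* = 47/(2.2 + 5.8·0.933268) = 6.1737 and q_2* = 0.933268·6.1737 = 5.7617.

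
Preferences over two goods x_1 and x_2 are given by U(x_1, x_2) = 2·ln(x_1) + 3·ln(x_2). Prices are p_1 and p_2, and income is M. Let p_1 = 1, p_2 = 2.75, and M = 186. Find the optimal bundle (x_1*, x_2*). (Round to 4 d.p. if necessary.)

Demand: x_1*(p_1,p_2,M) = 0.4·M/p_1 and x_2* = 0.6·M/p_2.
At p_1=1, p_2=2.75, M=186: x_1* = 0.4·186/1 = 74.4, x_2* = 40.5818.

x_1* = 74.4, x_2* = 40.5818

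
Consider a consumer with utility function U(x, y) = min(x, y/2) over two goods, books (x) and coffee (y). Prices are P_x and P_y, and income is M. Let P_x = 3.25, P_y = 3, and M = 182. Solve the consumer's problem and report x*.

Leontief preferences: the optimum is at the kink where x/1 = y/2, i.e. y = 2·x.
Budget: P_x·x + P_y·2·x = M, so (P_x + 2·P_y)·x = M.
Demand: x*(P_x,P_y,M) = M/(P_x + 2·P_y), y* = 2·M/(P_x + 2·P_y).
Here 3.25 + 2·3 = 9.25, giving x* = 19.6757.

x* = 19.6757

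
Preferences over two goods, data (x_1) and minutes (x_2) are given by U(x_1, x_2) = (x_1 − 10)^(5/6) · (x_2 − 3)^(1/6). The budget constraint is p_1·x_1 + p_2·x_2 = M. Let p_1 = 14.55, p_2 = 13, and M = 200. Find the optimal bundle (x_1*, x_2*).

x_1* = 10.8877, x_2* = 3.1987

MRS = 5·(x_2−3)/(x_1−10). Tangency with p_1/p_2 gives x_2−3 = (1/5)·(p_1/p_2)·(x_1−10).
After buying the subsistence bundle (10, 3), a share 5/6 of the remaining income goes to x_1: x_1* = 10 + 5/6·(M − 10p_1 − 3p_2)/p_1.
Discretionary income = 200 − 10·14.55 − 3·13 = 15.5; x_1* = 10 + 5/6·15.5/14.55 = 10.8877; x_2* = 3 + 1/6·15.5/13 = 3.1987.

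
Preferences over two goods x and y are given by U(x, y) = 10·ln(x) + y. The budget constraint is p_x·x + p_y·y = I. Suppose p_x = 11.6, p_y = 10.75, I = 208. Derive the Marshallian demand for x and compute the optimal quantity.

Set MRS = p_x/p_y: (10/x)/1 = p_x/p_y.
So x*(p_x,p_y) = 10·p_y/p_x, independent of income; and y* = (I − 10·p_y)/p_y.
At the given prices: x* = 10·10.75/11.6 = 9.2672.

x* = 9.2672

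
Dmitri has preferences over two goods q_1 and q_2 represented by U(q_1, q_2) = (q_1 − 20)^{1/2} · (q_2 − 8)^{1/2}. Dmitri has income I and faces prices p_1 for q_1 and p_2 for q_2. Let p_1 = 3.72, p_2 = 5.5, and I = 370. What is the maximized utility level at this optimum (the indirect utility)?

V = 27.8117

Discretionary income = 370 − 20·3.72 − 8·5.5 = 251.6; q_1* = 20 + 0.5·251.6/3.72 = 53.8172; q_2* = 8 + 0.5·251.6/5.5 = 30.8727.
Utility at the optimum: U(53.8172, 30.8727) = 27.8117.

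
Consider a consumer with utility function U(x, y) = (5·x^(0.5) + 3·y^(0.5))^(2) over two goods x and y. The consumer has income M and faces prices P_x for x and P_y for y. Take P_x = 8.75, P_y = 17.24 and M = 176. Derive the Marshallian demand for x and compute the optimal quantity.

Numerically y/x = 0.092735, so x* = 176/(8.75 + 17.24·0.092735) = 17.0069.

x* = 17.0069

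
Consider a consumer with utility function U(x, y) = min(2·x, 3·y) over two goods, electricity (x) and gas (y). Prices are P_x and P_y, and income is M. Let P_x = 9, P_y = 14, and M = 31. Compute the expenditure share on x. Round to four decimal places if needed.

share on x = 0.4909

Demand: x*(P_x,P_y,M) = 3·M/(3·P_x + 2·P_y), y* = 2·M/(3·P_x + 2·P_y).
Here 3·9 + 2·14 = 55, giving x* = 1.6909 and y* = 1.1273.
Expenditure on x: 9·1.6909 = 15.2182; share = 0.4909.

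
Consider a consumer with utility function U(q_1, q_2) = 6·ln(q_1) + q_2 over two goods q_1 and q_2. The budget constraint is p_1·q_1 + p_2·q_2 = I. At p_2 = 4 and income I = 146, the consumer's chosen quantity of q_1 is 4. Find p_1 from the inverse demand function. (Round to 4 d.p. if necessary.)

Set MRS = p_1/p_2: (6/q_1)/1 = p_1/p_2.
So q_1*(p_1,p_2) = 6·p_2/p_1, independent of income; and q_2* = (I − 6·p_2)/p_2.
Set q_1* = 4 in the demand function and solve for p_1: p_1 = 6.

p_1 = 6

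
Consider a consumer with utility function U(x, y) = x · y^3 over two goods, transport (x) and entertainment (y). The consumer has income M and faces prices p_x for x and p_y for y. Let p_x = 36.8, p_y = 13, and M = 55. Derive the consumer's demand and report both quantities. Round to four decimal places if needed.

Demand: x*(p_x,p_y,M) = 0.25·M/p_x and y* = 0.75·M/p_y.
At p_x=36.8, p_y=13, M=55: x* = 0.25·55/36.8 = 0.3736, y* = 3.1731.

x* = 0.3736, y* = 3.1731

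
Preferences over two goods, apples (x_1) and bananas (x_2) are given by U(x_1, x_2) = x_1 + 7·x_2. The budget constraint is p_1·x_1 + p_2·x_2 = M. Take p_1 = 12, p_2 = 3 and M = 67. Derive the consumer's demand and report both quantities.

Perfect substitutes: compare marginal utility per dollar. 1/p_1 vs 7/p_2 → 0.0833 vs 2.3333.
x_2 gives more utility per dollar, so spend all income on x_2: x_2* = M/p_2, x_1* = 0.
Numerically: x_1* = 0, x_2* = 22.3333.

x_1* = 0, x_2* = 22.3333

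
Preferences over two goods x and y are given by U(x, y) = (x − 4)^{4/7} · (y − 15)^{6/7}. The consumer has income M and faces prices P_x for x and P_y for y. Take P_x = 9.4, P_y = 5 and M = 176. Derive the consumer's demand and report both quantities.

x* = 6.6979, y* = 22.608

This is Cobb-Douglas in (x−4, y−15): tangency gives 4/7·P_y·(y−15) = 6/7·P_x·(x−4).
After buying the subsistence bundle (4, 15), a share 0.4 of the remaining income goes to x: x* = 4 + 0.4·(M − 4P_x − 15P_y)/P_x.
Discretionary income = 176 − 4·9.4 − 15·5 = 63.4; x* = 4 + 0.4·63.4/9.4 = 6.6979; y* = 15 + 0.6·63.4/5 = 22.608.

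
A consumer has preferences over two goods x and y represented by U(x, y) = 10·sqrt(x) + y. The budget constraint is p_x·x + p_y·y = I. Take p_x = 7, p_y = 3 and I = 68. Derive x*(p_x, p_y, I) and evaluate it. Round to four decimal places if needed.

Plugging in: x* = (5·3/7)² = 4.5918.

x* = 4.5918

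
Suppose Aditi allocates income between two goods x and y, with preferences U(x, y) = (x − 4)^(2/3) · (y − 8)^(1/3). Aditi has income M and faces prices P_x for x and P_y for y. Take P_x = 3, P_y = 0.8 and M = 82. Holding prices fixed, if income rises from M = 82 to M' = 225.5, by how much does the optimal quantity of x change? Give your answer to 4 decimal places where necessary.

This is Cobb-Douglas in (x−4, y−8): tangency gives 2/3·P_y·(y−8) = 1/3·P_x·(x−4).
After buying the subsistence bundle (4, 8), a share 2/3 of the remaining income goes to x: x* = 4 + 2/3·(M − 4P_x − 8P_y)/P_x.
Discretionary income = 82 − 4·3 − 8·0.8 = 63.6; x* = 4 + 2/3·63.6/3 = 18.1333.
At M' = 225.5: x* = 50.0222. Change: 50.0222 − 18.1333 = 31.8889.

Δx* = 31.8889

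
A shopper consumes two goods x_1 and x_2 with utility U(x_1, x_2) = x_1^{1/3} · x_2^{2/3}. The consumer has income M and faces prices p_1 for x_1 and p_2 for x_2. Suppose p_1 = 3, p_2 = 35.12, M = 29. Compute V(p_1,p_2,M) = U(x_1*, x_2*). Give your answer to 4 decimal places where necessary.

At p_1=3, p_2=35.12, M=29: x_1* = 1/3·29/3 = 3.2222, x_2* = 0.5505.
Utility at the optimum: U(3.2222, 0.5505) = 0.9921.

V = 0.9921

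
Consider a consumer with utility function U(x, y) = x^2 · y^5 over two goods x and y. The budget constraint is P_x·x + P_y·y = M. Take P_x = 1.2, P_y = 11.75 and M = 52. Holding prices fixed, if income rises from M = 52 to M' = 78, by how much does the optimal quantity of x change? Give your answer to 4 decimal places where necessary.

Demand: x*(P_x,P_y,M) = 2/7·M/P_x and y* = 5/7·M/P_y.
At P_x=1.2, P_y=11.75, M=52: x* = 2/7·52/1.2 = 12.381.
At M' = 78: x* = 18.5714. Change: 18.5714 − 12.381 = 6.1905.

Δx* = 6.1905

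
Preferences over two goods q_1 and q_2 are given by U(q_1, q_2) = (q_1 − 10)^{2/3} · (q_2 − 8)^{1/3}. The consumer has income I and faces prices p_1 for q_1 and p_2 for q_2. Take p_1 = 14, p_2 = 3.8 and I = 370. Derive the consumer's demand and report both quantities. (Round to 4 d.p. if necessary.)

MRS = 2·(q_2−8)/(q_1−10). Tangency with p_1/p_2 gives q_2−8 = (1/2)·(p_1/p_2)·(q_1−10).
After buying the subsistence bundle (10, 8), a share 2/3 of the remaining income goes to q_1: q_1* = 10 + 2/3·(I − 10p_1 − 8p_2)/p_1.
Discretionary income = 370 − 10·14 − 8·3.8 = 199.6; q_1* = 10 + 2/3·199.6/14 = 19.5048; q_2* = 8 + 1/3·199.6/3.8 = 25.5088.

q_1* = 19.5048, q_2* = 25.5088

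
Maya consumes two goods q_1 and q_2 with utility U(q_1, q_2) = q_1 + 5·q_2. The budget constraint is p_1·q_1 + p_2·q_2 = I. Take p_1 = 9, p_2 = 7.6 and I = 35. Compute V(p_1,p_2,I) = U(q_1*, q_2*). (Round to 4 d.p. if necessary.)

Linear utility — the consumer picks whichever good has higher MU/price: 1/9 = 0.1111 vs 5/7.6 = 0.6579.
q_2 gives more utility per dollar, so spend all income on q_2: q_2* = I/p_2, q_1* = 0.
Numerically: q_1* = 0, q_2* = 4.6053.
Utility at the optimum: U(0, 4.6053) = 23.0263.

V = 23.0263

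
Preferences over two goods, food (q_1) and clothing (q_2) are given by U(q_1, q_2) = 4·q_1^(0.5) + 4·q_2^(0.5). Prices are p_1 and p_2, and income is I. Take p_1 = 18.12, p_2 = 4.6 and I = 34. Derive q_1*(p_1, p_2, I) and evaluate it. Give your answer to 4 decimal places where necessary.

MU_q_1 ∝ 4·q_1^(-0.5), MU_q_2 ∝ 4·q_2^(-0.5), so MRS = (q_2/q_1)^(0.5) = p_1/p_2.
Hence q_2/q_1 = (p_1/p_2)^(1/(0.5)), i.e. raised to the 2 power.
With the ratio pinned down, the budget gives q_1* = I/(p_1 + p_2·(q_2/q_1)) and q_2* = (q_2/q_1)·q_1*.
Numerically q_2/q_1 = 15.516749, so q_1* = 34/(18.12 + 4.6·15.516749) = 0.3799.

q_1* = 0.3799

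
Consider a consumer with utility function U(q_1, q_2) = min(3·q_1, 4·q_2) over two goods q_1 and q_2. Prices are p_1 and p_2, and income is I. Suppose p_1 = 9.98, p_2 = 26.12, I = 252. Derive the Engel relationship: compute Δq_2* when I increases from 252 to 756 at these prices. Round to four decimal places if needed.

Demand: q_1*(p_1,p_2,I) = 4·I/(4·p_1 + 3·p_2), q_2* = 3·I/(4·p_1 + 3·p_2).
Here 4·9.98 + 3·26.12 = 118.28, giving q_2* = 6.3916.
At I' = 756: q_2* = 19.1748. Change: 19.1748 − 6.3916 = 12.7832.

Δq_2* = 12.7832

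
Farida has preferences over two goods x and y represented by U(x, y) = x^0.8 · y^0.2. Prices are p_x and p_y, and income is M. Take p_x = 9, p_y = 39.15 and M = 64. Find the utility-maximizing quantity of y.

Tangency: MRS = 4·y/x = p_x/p_y.
So 0.8·p_y·y = 0.2·p_x·x; combined with the budget, a share 0.8 of income goes to x.
Demand: x*(p_x,p_y,M) = 0.8·M/p_x and y* = 0.2·M/p_y.
At p_x=9, p_y=39.15, M=64: y* = 0.2·64/39.15 = 0.3269.

y* = 0.3269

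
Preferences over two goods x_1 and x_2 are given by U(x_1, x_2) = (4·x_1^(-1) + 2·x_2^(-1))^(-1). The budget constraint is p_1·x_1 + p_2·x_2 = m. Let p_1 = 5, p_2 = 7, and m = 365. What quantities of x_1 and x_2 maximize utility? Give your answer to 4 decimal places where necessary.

MU_x_1 ∝ 4·x_1^(-2), MU_x_2 ∝ 2·x_2^(-2), so MRS = 2·(x_2/x_1)^(2) = p_1/p_2.
Hence x_2/x_1 = ((1/2)·p_1/p_2)^(1/(2)), i.e. raised to the 0.5 power.
With the ratio pinned down, the budget gives x_1* = m/(p_1 + p_2·(x_2/x_1)) and x_2* = (x_2/x_1)·x_1*.
Numerically x_2/x_1 = 0.597614, so x_1* = 365/(5 + 7·0.597614) = 39.7461 and x_2* = 0.597614·39.7461 = 23.7528.

x_1* = 39.7461, x_2* = 23.7528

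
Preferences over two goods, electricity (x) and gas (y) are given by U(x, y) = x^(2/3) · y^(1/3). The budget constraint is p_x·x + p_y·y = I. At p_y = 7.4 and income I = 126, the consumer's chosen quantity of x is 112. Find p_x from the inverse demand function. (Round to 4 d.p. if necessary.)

p_x = 0.75

The MRS is 2·y/x. Set MRS = p_x/p_y.
So 2/3·p_y·y = 1/3·p_x·x; combined with the budget, a share 2/3 of income goes to x.
Demand: x*(p_x,p_y,I) = 2/3·I/p_x and y* = 1/3·I/p_y.
Set x* = 112 in the demand function and solve for p_x: p_x = 0.75.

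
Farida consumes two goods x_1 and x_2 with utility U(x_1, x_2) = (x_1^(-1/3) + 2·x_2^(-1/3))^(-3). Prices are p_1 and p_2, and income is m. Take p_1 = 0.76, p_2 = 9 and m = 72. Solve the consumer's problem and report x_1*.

MU_x_1 ∝ x_1^(-4/3), MU_x_2 ∝ 2·x_2^(-4/3), so MRS = (1/2)·(x_2/x_1)^(4/3) = p_1/p_2.
Solve for the ratio: x_2/x_1 = [2·p_1/p_2]^(0.75).
With the ratio pinned down, the budget gives x_1* = m/(p_1 + p_2·(x_2/x_1)) and x_2* = (x_2/x_1)·x_1*.
Numerically x_2/x_1 = 0.263452, so x_1* = 72/(0.76 + 9·0.263452) = 22.9954.

x_1* = 22.9954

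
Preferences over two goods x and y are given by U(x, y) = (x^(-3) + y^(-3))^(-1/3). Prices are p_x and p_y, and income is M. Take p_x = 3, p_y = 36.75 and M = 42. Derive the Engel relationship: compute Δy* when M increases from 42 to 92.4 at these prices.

Δy* = 1.1897

Substitute y = (y/x)·x into the budget: x* = M/(p_x + p_y·(y/x)).
Numerically y/x = 0.534522, so x* = 42/(3 + 36.75·0.534522) = 1.8548 and y* = 0.534522·1.8548 = 0.9914.
At M' = 92.4: y* = 2.1812. Change: 2.1812 − 0.9914 = 1.1897.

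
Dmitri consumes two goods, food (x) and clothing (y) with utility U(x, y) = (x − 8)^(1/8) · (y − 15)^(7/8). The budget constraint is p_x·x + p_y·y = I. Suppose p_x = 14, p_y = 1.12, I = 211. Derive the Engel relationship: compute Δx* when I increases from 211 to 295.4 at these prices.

This is Cobb-Douglas in (x−8, y−15): tangency gives 0.125·p_y·(y−15) = 0.875·p_x·(x−8).
After buying the subsistence bundle (8, 15), a share 0.125 of the remaining income goes to x: x* = 8 + 0.125·(I − 8p_x − 15p_y)/p_x.
Discretionary income = 211 − 8·14 − 15·1.12 = 82.2; x* = 8 + 0.125·82.2/14 = 8.7339.
At I' = 295.4: x* = 9.4875. Change: 9.4875 − 8.7339 = 0.7536.

Δx* = 0.7536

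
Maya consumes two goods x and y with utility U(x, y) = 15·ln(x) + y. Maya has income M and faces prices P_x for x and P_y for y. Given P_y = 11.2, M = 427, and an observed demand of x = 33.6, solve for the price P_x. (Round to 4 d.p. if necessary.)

P_x = 5

Set MRS = P_x/P_y: (15/x)/1 = P_x/P_y.
So x*(P_x,P_y) = 15·P_y/P_x, independent of income; and y* = (M − 15·P_y)/P_y.
Set x* = 33.6 in the demand function and solve for P_x: P_x = 5.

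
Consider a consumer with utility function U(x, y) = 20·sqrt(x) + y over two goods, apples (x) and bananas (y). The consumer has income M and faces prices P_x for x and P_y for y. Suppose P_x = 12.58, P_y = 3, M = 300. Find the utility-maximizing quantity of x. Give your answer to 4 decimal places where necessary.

Set MRS = P_x/P_y: 10·x^(−1/2) = P_x/P_y.
Thus x* = (10·P_y/P_x)² — independent of M — with the rest of income spent on y.
Plugging in: x* = (10·3/12.58)² = 5.687.

x* = 5.687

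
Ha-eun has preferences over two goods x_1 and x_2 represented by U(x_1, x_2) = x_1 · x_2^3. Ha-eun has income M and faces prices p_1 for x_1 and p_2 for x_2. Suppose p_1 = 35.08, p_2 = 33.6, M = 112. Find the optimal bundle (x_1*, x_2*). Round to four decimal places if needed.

x_1* = 0.7982, x_2* = 2.5

Demand: x_1*(p_1,p_2,M) = 0.25·M/p_1 and x_2* = 0.75·M/p_2.
At p_1=35.08, p_2=33.6, M=112: x_1* = 0.25·112/35.08 = 0.7982, x_2* = 2.5.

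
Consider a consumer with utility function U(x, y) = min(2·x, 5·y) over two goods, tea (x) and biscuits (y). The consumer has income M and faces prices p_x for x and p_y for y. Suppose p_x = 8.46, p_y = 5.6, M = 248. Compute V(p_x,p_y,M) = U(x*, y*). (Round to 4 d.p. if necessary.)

V = 46.3551

Demand: x*(p_x,p_y,M) = 5·M/(5·p_x + 2·p_y), y* = 2·M/(5·p_x + 2·p_y).
Here 5·8.46 + 2·5.6 = 53.5, giving x* = 23.1776 and y* = 9.271.
Utility at the optimum: U(23.1776, 9.271) = 46.3551.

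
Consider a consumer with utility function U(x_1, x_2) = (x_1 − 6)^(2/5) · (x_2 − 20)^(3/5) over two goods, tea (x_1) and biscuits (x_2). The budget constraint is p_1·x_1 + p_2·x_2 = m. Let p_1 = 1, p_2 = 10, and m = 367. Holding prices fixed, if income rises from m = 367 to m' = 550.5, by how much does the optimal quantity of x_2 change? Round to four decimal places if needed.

Δx_2* = 11.01

After buying the subsistence bundle (6, 20), a share 0.4 of the remaining income goes to x_1: x_1* = 6 + 0.4·(m − 6p_1 − 20p_2)/p_1.
Discretionary income = 367 − 6·1 − 20·10 = 161; x_2* = 20 + 0.6·161/10 = 29.66.
At m' = 550.5: x_2* = 40.67. Change: 40.67 − 29.66 = 11.01.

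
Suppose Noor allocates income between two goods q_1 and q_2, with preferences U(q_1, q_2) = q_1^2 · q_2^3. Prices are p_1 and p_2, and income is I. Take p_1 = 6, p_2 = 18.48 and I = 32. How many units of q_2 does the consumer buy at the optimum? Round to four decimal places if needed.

q_2* = 1.039

Demand: q_1*(p_1,p_2,I) = 0.4·I/p_1 and q_2* = 0.6·I/p_2.
At p_1=6, p_2=18.48, I=32: q_2* = 0.6·32/18.48 = 1.039.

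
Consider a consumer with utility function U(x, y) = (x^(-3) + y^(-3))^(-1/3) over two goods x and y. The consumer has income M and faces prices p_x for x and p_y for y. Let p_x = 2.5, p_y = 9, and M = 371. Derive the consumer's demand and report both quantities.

MRS = MU_x/MU_y = (y/x)^(4). Set equal to p_x/p_y.
Hence y/x = (p_x/p_y)^(1/(4)), i.e. raised to the 0.25 power.
With the ratio pinned down, the budget gives x* = M/(p_x + p_y·(y/x)) and y* = (y/x)·x*.
Numerically y/x = 0.72598, so x* = 371/(2.5 + 9·0.72598) = 41.0679 and y* = 0.72598·41.0679 = 29.8145.

x* = 41.0679, y* = 29.8145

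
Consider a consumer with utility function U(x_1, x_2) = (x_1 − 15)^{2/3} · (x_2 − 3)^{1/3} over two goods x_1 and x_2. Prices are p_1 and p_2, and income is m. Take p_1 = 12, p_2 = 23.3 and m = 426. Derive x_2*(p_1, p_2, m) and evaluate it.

x_2* = 5.5193

Substituting into the budget: x_1* = 15 + 2/3·(m − 15·p_1 − 3·p_2)/p_1, and x_2* = 3 + 1/3·(…)/p_2.
Discretionary income = 426 − 15·12 − 3·23.3 = 176.1; x_2* = 3 + 1/3·176.1/23.3 = 5.5193.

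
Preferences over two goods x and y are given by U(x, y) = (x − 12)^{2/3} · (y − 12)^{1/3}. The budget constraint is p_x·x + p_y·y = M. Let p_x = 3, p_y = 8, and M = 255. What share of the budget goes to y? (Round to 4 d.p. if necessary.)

share on y = 0.5373

Substituting into the budget: x* = 12 + 2/3·(M − 12·p_x − 12·p_y)/p_x, and y* = 12 + 1/3·(…)/p_y.
Discretionary income = 255 − 12·3 − 12·8 = 123; x* = 12 + 2/3·123/3 = 39.3333; y* = 12 + 1/3·123/8 = 17.125.
Expenditure on y: 8·17.125 = 137; share = 0.5373.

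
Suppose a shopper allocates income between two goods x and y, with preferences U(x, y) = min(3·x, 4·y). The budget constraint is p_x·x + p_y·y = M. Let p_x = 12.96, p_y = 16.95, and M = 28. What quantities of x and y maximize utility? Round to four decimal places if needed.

Demand: x*(p_x,p_y,M) = 4·M/(4·p_x + 3·p_y), y* = 3·M/(4·p_x + 3·p_y).
Here 4·12.96 + 3·16.95 = 102.69, giving x* = 1.0907 and y* = 0.818.

x* = 1.0907, y* = 0.818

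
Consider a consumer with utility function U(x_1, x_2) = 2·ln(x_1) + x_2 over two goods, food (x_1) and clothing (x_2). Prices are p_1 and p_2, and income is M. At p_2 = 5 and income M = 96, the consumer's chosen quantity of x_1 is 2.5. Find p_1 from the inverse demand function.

p_1 = 4

MU_x_1 = 2/x_1, MU_x_2 = 1. Tangency: 2/x_1 = p_1/p_2.
So x_1*(p_1,p_2) = 2·p_2/p_1, independent of income; and x_2* = (M − 2·p_2)/p_2.
Set x_1* = 2.5 in the demand function and solve for p_1: p_1 = 4.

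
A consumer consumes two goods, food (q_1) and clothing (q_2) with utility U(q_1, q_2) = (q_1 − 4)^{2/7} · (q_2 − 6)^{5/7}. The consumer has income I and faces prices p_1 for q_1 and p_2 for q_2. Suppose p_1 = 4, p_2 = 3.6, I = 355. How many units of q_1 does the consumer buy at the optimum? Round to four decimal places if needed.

Let q_1' = q_1−4, q_2' = q_2−6. MRS = (2/5)·q_2'/q_1' = p_1/p_2.
After buying the subsistence bundle (4, 6), a share 2/7 of the remaining income goes to q_1: q_1* = 4 + 2/7·(I − 4p_1 − 6p_2)/p_1.
Discretionary income = 355 − 4·4 − 6·3.6 = 317.4; q_1* = 4 + 2/7·317.4/4 = 26.6714.

q_1* = 26.6714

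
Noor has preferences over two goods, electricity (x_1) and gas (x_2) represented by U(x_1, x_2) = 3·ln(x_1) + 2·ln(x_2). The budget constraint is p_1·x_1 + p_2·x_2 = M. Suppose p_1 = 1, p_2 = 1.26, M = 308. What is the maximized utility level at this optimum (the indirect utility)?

The MRS is (3/2)·x_2/x_1. Set MRS = p_1/p_2.
So 3·p_2·x_2 = 2·p_1·x_1; combined with the budget, a share 0.6 of income goes to x_1.
Demand: x_1*(p_1,p_2,M) = 0.6·M/p_1 and x_2* = 0.4·M/p_2.
At p_1=1, p_2=1.26, M=308: x_1* = 0.6·308/1 = 184.8, x_2* = 97.7778.
Utility at the optimum: U(184.8, 97.7778) = 24.8232.

V = 24.8232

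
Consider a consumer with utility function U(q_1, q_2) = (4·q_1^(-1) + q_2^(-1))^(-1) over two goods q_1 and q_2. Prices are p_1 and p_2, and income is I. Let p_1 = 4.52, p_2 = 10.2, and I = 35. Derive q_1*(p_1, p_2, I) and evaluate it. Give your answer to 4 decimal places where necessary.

Substitute q_2 = (q_2/q_1)·q_1 into the budget: q_1* = I/(p_1 + p_2·(q_2/q_1)).
Numerically q_2/q_1 = 0.332843, so q_1* = 35/(4.52 + 10.2·0.332843) = 4.422.

q_1* = 4.422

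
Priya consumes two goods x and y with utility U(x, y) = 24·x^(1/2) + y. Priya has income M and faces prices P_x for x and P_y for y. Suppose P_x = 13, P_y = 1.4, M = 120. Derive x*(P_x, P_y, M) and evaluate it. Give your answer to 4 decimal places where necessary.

x* = 1.6701

Utility is quasi-linear in y; the FOC for x is 12/√x = P_x/P_y.
Solve: √x = 12·P_y/P_x, so x*(P_x,P_y) = (12·P_y/P_x)², and y* = (M − P_x·x*)/P_y.
Plugging in: x* = (12·1.4/13)² = 1.6701.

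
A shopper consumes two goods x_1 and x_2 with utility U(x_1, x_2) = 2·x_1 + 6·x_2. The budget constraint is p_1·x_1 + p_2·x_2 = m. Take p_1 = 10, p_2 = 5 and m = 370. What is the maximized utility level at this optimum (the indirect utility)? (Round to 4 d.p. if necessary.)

x_2 gives more utility per dollar, so spend all income on x_2: x_2* = m/p_2, x_1* = 0.
Numerically: x_1* = 0, x_2* = 74.
Utility at the optimum: U(0, 74) = 444.

V = 444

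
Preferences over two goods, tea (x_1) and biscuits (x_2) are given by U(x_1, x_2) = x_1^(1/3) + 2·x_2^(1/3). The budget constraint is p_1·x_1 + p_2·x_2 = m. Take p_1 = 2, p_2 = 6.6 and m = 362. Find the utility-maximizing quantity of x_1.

x_1* = 70.7861

MU_x_1 ∝ x_1^(-2/3), MU_x_2 ∝ 2·x_2^(-2/3), so MRS = (1/2)·(x_2/x_1)^(2/3) = p_1/p_2.
Hence x_2/x_1 = (2·p_1/p_2)^(1/(2/3)), i.e. raised to the 1.5 power.
Substitute x_2 = (x_2/x_1)·x_1 into the budget: x_1* = m/(p_1 + p_2·(x_2/x_1)).
Numerically x_2/x_1 = 0.471818, so x_1* = 362/(2 + 6.6·0.471818) = 70.7861.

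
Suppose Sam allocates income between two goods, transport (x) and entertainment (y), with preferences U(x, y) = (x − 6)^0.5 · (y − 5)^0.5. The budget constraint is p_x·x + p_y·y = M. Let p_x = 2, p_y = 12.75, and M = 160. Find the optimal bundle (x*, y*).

This is Cobb-Douglas in (x−6, y−5): tangency gives 0.5·p_y·(y−5) = 0.5·p_x·(x−6).
Substituting into the budget: x* = 6 + 0.5·(M − 6·p_x − 5·p_y)/p_x, and y* = 5 + 0.5·(…)/p_y.
Discretionary income = 160 − 6·2 − 5·12.75 = 84.25; x* = 6 + 0.5·84.25/2 = 27.0625; y* = 5 + 0.5·84.25/12.75 = 8.3039.

x* = 27.0625, y* = 8.3039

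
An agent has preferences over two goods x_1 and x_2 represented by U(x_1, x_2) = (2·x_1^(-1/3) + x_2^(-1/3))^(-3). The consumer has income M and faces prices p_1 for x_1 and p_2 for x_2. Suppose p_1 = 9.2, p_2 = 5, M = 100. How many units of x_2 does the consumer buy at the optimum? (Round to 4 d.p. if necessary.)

MRS = MU_x_1/MU_x_2 = 2·(x_2/x_1)^(4/3). Set equal to p_1/p_2.
Hence x_2/x_1 = ((1/2)·p_1/p_2)^(1/(4/3)), i.e. raised to the 0.75 power.
Substitute x_2 = (x_2/x_1)·x_1 into the budget: x_1* = M/(p_1 + p_2·(x_2/x_1)).
Numerically x_2/x_1 = 0.939379, so x_1* = 100/(9.2 + 5·0.939379) = 7.1959 and x_2* = 0.939379·7.1959 = 6.7596.

x_2* = 6.7596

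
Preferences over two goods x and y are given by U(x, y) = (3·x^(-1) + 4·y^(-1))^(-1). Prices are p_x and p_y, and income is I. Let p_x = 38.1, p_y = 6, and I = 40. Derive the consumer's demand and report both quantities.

x* = 0.72, y* = 2.0949

From the CES first-order condition, (3/4)·(y/x)^(2) = p_x/p_y.
Solve for the ratio: y/x = [(4/3)·p_x/p_y]^(0.5).
Substitute y = (y/x)·x into the budget: x* = I/(p_x + p_y·(y/x)).
Numerically y/x = 2.909754, so x* = 40/(38.1 + 6·2.909754) = 0.72 and y* = 2.909754·0.72 = 2.0949.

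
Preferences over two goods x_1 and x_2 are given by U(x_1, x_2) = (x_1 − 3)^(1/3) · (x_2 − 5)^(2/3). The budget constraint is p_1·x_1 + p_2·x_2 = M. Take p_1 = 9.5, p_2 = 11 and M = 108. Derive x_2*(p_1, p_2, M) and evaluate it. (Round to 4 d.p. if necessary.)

This is Cobb-Douglas in (x_1−3, x_2−5): tangency gives 1/3·p_2·(x_2−5) = 2/3·p_1·(x_1−3).
After buying the subsistence bundle (3, 5), a share 1/3 of the remaining income goes to x_1: x_1* = 3 + 1/3·(M − 3p_1 − 5p_2)/p_1.
Discretionary income = 108 − 3·9.5 − 5·11 = 24.5; x_2* = 5 + 2/3·24.5/11 = 6.4848.

x_2* = 6.4848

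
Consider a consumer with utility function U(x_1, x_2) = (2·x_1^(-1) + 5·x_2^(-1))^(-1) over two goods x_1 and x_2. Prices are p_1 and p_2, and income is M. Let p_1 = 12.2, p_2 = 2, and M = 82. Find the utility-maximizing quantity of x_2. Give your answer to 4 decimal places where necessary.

x_2* = 16.0028

MRS = MU_x_1/MU_x_2 = (2/5)·(x_2/x_1)^(2). Set equal to p_1/p_2.
Solve for the ratio: x_2/x_1 = [(5/2)·p_1/p_2]^(0.5).
With the ratio pinned down, the budget gives x_1* = M/(p_1 + p_2·(x_2/x_1)) and x_2* = (x_2/x_1)·x_1*.
Numerically x_2/x_1 = 3.905125, so x_1* = 82/(12.2 + 2·3.905125) = 4.0979 and x_2* = 3.905125·4.0979 = 16.0028.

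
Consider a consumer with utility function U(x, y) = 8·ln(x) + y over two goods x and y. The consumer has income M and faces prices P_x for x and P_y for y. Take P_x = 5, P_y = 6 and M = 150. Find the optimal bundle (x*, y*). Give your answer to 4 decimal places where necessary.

x* = 9.6, y* = 17

MU_x = 8/x, MU_y = 1. Tangency: 8/x = P_x/P_y.
So x*(P_x,P_y) = 8·P_y/P_x, independent of income; and y* = (M − 8·P_y)/P_y.
At the given prices: x* = 8·6/5 = 9.6, and y* = 17.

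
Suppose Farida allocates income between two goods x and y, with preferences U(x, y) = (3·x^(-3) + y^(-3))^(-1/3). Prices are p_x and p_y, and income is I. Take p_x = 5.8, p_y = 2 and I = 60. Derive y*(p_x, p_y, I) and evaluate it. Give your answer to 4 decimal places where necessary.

y* = 7.6439

Substitute y = (y/x)·x into the budget: x* = I/(p_x + p_y·(y/x)).
Numerically y/x = 0.99156, so x* = 60/(5.8 + 2·0.99156) = 7.709 and y* = 0.99156·7.709 = 7.6439.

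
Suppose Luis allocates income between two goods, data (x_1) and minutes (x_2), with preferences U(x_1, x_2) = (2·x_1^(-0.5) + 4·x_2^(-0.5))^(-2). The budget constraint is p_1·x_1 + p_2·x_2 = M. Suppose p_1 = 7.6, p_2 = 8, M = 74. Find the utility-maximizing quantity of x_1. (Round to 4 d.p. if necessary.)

x_1* = 3.7238

MRS = MU_x_1/MU_x_2 = (1/2)·(x_2/x_1)^(1.5). Set equal to p_1/p_2.
Solve for the ratio: x_2/x_1 = [2·p_1/p_2]^(2/3).
With the ratio pinned down, the budget gives x_1* = M/(p_1 + p_2·(x_2/x_1)) and x_2* = (x_2/x_1)·x_1*.
Numerically x_2/x_1 = 1.534037, so x_1* = 74/(7.6 + 8·1.534037) = 3.7238.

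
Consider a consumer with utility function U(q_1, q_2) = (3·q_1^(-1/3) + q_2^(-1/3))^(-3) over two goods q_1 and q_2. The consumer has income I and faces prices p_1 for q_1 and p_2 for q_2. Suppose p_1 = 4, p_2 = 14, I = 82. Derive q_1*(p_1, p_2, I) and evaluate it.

Numerically q_2/q_1 = 0.171438, so q_1* = 82/(4 + 14·0.171438) = 12.8122.

q_1* = 12.8122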